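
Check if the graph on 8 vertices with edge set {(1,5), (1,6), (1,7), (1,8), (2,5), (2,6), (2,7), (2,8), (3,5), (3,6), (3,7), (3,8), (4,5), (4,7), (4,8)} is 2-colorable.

Step 1: Attempt 2-coloring using BFS:
  Start at vertex 1, assign color 0
  Color vertex 5 with color 1 (neighbor of 1)
  Color vertex 6 with color 1 (neighbor of 1)
  Color vertex 7 with color 1 (neighbor of 1)
  Color vertex 8 with color 1 (neighbor of 1)
  Color vertex 2 with color 0 (neighbor of 5)
  Color vertex 3 with color 0 (neighbor of 5)
  Color vertex 4 with color 0 (neighbor of 5)

Step 2: 2-coloring succeeded. No conflicts found.
  Set A (color 0): {1, 2, 3, 4}
  Set B (color 1): {5, 6, 7, 8}

The graph is bipartite with partition {1, 2, 3, 4}, {5, 6, 7, 8}.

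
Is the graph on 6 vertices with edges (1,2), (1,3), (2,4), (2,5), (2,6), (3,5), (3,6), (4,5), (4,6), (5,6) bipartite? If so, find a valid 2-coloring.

Step 1: Attempt 2-coloring using BFS:
  Start at vertex 1, assign color 0
  Color vertex 2 with color 1 (neighbor of 1)
  Color vertex 3 with color 1 (neighbor of 1)
  Color vertex 4 with color 0 (neighbor of 2)
  Color vertex 5 with color 0 (neighbor of 2)
  Color vertex 6 with color 0 (neighbor of 2)

Step 2: Conflict found! Vertices 4 and 5 are adjacent but have the same color.
This means the graph contains an odd cycle.

The graph is NOT bipartite.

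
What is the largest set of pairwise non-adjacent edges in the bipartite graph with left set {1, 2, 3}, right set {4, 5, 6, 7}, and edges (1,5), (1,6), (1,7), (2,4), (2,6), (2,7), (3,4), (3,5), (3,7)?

Step 1: List the neighbors of each left vertex:
  1: 5, 6, 7
  2: 4, 6, 7
  3: 4, 5, 7

Step 2: Greedily match left vertices, then look for augmenting paths:
  Match 1 -- 5
  Match 2 -- 4
  Match 3 -- 7
  No augmenting path remains.

Step 3: Verify this is maximum:
  Matching size 3 = min(|L|, |R|) = min(3, 4), which is an upper bound, so this matching is maximum.

Maximum matching: {(1,5), (2,4), (3,7)}
Size: 3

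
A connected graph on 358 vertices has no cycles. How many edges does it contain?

A tree on n vertices always has exactly n - 1 edges.
For n = 358: edges = 358 - 1 = 357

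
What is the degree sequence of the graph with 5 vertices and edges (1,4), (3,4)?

Step 1: Count edges incident to each vertex:
  deg(1) = 1 (neighbors: 4)
  deg(2) = 0 (neighbors: none)
  deg(3) = 1 (neighbors: 4)
  deg(4) = 2 (neighbors: 1, 3)
  deg(5) = 0 (neighbors: none)

Step 2: Sort degrees in non-increasing order:
  Degrees: [1, 0, 1, 2, 0] -> sorted: [2, 1, 1, 0, 0]

Degree sequence: [2, 1, 1, 0, 0]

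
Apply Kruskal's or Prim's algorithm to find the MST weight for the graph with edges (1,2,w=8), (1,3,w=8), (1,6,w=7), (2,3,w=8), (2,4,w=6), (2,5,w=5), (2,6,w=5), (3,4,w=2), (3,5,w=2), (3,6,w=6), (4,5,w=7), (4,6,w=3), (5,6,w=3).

Apply Kruskal's algorithm (sort edges by weight, add if no cycle):

Sorted edges by weight:
  (3,4) w=2
  (3,5) w=2
  (4,6) w=3
  (5,6) w=3
  (2,6) w=5
  (2,5) w=5
  (2,4) w=6
  (3,6) w=6
  (1,6) w=7
  (4,5) w=7
  (1,2) w=8
  (1,3) w=8
  (2,3) w=8

Add edge (3,4) w=2 -- no cycle. Running total: 2
Add edge (3,5) w=2 -- no cycle. Running total: 4
Add edge (4,6) w=3 -- no cycle. Running total: 7
Skip edge (5,6) w=3 -- would create cycle
Add edge (2,6) w=5 -- no cycle. Running total: 12
Skip edge (2,5) w=5 -- would create cycle
Skip edge (2,4) w=6 -- would create cycle
Skip edge (3,6) w=6 -- would create cycle
Add edge (1,6) w=7 -- no cycle. Running total: 19

MST edges: (3,4,w=2), (3,5,w=2), (4,6,w=3), (2,6,w=5), (1,6,w=7)
Total MST weight: 2 + 2 + 3 + 5 + 7 = 19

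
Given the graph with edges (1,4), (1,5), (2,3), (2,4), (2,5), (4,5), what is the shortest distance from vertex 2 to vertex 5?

Step 1: Build adjacency list:
  1: 4, 5
  2: 3, 4, 5
  3: 2
  4: 1, 2, 5
  5: 1, 2, 4

Step 2: BFS from vertex 2 to find shortest path to 5:
  vertex 3 reached at distance 1
  vertex 4 reached at distance 1
  vertex 5 reached at distance 1

Step 3: Shortest path: 2 -> 5
Path length: 1 edge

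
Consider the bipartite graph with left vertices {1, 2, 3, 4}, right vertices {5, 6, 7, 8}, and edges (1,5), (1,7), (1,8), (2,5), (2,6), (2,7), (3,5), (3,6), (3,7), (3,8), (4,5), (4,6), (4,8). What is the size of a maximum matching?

Step 1: List the neighbors of each left vertex:
  1: 5, 7, 8
  2: 5, 6, 7
  3: 5, 6, 7, 8
  4: 5, 6, 8

Step 2: Greedily match left vertices, then look for augmenting paths:
  Match 1 -- 5
  Match 2 -- 6
  Match 3 -- 7
  Match 4 -- 8
  No augmenting path remains.

Step 3: Verify this is maximum:
  Matching size 4 = min(|L|, |R|) = min(4, 4), which is an upper bound, so this matching is maximum.

Maximum matching: {(1,5), (2,6), (3,7), (4,8)}
Size: 4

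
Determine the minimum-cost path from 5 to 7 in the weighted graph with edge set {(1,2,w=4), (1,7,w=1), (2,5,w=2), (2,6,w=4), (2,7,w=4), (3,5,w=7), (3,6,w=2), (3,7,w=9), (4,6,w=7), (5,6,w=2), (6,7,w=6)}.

Step 1: Build adjacency list with weights:
  1: 2(w=4), 7(w=1)
  2: 1(w=4), 5(w=2), 6(w=4), 7(w=4)
  3: 5(w=7), 6(w=2), 7(w=9)
  4: 6(w=7)
  5: 2(w=2), 3(w=7), 6(w=2)
  6: 2(w=4), 3(w=2), 4(w=7), 5(w=2), 7(w=6)
  7: 1(w=1), 2(w=4), 3(w=9), 6(w=6)

Step 2: Apply Dijkstra's algorithm from vertex 5:
  Visit vertex 5 (distance=0)
    Update dist[2] = 2
    Update dist[3] = 7
    Update dist[6] = 2
  Visit vertex 2 (distance=2)
    Update dist[1] = 6
    Update dist[7] = 6
  Visit vertex 6 (distance=2)
    Update dist[3] = 4
    Update dist[4] = 9
  Visit vertex 3 (distance=4)
  Visit vertex 1 (distance=6)
  Visit vertex 7 (distance=6)

Step 3: Shortest path: 5 -> 2 -> 7
Total weight: 2 + 4 = 6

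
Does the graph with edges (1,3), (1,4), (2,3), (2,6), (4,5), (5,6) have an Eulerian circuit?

Step 1: Find the degree of each vertex:
  deg(1) = 2
  deg(2) = 2
  deg(3) = 2
  deg(4) = 2
  deg(5) = 2
  deg(6) = 2

Step 2: Count vertices with odd degree:
  All vertices have even degree (0 odd-degree vertices)

Step 3: Apply Euler's theorem:
  - Eulerian circuit exists iff graph is connected and all vertices have even degree
  - Eulerian path exists iff graph is connected and has 0 or 2 odd-degree vertices

Graph is connected with 0 odd-degree vertices.
Both Eulerian circuit and Eulerian path exist.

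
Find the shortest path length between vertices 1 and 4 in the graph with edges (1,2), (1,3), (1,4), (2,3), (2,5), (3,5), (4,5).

Step 1: Build adjacency list:
  1: 2, 3, 4
  2: 1, 3, 5
  3: 1, 2, 5
  4: 1, 5
  5: 2, 3, 4

Step 2: BFS from vertex 1 to find shortest path to 4:
  vertex 2 reached at distance 1
  vertex 3 reached at distance 1
  vertex 4 reached at distance 1

Step 3: Shortest path: 1 -> 4
Path length: 1 edge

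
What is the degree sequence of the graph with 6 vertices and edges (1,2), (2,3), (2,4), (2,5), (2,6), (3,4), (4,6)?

Step 1: Count edges incident to each vertex:
  deg(1) = 1 (neighbors: 2)
  deg(2) = 5 (neighbors: 1, 3, 4, 5, 6)
  deg(3) = 2 (neighbors: 2, 4)
  deg(4) = 3 (neighbors: 2, 3, 6)
  deg(5) = 1 (neighbors: 2)
  deg(6) = 2 (neighbors: 2, 4)

Step 2: Sort degrees in non-increasing order:
  Degrees: [1, 5, 2, 3, 1, 2] -> sorted: [5, 3, 2, 2, 1, 1]

Degree sequence: [5, 3, 2, 2, 1, 1]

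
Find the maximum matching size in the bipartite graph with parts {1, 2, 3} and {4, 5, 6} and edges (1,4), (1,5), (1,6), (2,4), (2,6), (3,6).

Step 1: List the neighbors of each left vertex:
  1: 4, 5, 6
  2: 4, 6
  3: 6

Step 2: Greedily match left vertices, then look for augmenting paths:
  Match 1 -- 5
  Match 2 -- 4
  Match 3 -- 6
  No augmenting path remains.

Step 3: Verify this is maximum:
  Matching size 3 = min(|L|, |R|) = min(3, 3), which is an upper bound, so this matching is maximum.

Maximum matching: {(1,5), (2,4), (3,6)}
Size: 3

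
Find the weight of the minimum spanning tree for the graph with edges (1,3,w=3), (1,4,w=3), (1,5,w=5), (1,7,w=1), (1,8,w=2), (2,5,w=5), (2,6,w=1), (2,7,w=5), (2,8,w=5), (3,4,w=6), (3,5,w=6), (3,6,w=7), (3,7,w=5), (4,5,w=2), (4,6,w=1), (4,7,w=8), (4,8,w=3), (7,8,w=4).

Apply Kruskal's algorithm (sort edges by weight, add if no cycle):

Sorted edges by weight:
  (1,7) w=1
  (2,6) w=1
  (4,6) w=1
  (1,8) w=2
  (4,5) w=2
  (1,4) w=3
  (1,3) w=3
  (4,8) w=3
  (7,8) w=4
  (1,5) w=5
  (2,5) w=5
  (2,7) w=5
  (2,8) w=5
  (3,7) w=5
  (3,5) w=6
  (3,4) w=6
  (3,6) w=7
  (4,7) w=8

Add edge (1,7) w=1 -- no cycle. Running total: 1
Add edge (2,6) w=1 -- no cycle. Running total: 2
Add edge (4,6) w=1 -- no cycle. Running total: 3
Add edge (1,8) w=2 -- no cycle. Running total: 5
Add edge (4,5) w=2 -- no cycle. Running total: 7
Add edge (1,4) w=3 -- no cycle. Running total: 10
Add edge (1,3) w=3 -- no cycle. Running total: 13

MST edges: (1,7,w=1), (2,6,w=1), (4,6,w=1), (1,8,w=2), (4,5,w=2), (1,4,w=3), (1,3,w=3)
Total MST weight: 1 + 1 + 1 + 2 + 2 + 3 + 3 = 13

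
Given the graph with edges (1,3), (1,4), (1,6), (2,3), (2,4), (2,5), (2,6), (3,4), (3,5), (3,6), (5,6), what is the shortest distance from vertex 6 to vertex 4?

Step 1: Build adjacency list:
  1: 3, 4, 6
  2: 3, 4, 5, 6
  3: 1, 2, 4, 5, 6
  4: 1, 2, 3
  5: 2, 3, 6
  6: 1, 2, 3, 5

Step 2: BFS from vertex 6 to find shortest path to 4:
  vertex 1 reached at distance 1
  vertex 2 reached at distance 1
  vertex 3 reached at distance 1
  vertex 5 reached at distance 1
  vertex 4 reached at distance 2

Step 3: Shortest path: 6 -> 3 -> 4
Path length: 2 edges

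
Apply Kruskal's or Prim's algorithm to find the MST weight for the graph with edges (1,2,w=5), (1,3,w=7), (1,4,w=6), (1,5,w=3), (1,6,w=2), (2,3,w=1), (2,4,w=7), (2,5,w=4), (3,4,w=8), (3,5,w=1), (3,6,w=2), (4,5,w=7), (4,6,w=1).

Apply Kruskal's algorithm (sort edges by weight, add if no cycle):

Sorted edges by weight:
  (2,3) w=1
  (3,5) w=1
  (4,6) w=1
  (1,6) w=2
  (3,6) w=2
  (1,5) w=3
  (2,5) w=4
  (1,2) w=5
  (1,4) w=6
  (1,3) w=7
  (2,4) w=7
  (4,5) w=7
  (3,4) w=8

Add edge (2,3) w=1 -- no cycle. Running total: 1
Add edge (3,5) w=1 -- no cycle. Running total: 2
Add edge (4,6) w=1 -- no cycle. Running total: 3
Add edge (1,6) w=2 -- no cycle. Running total: 5
Add edge (3,6) w=2 -- no cycle. Running total: 7

MST edges: (2,3,w=1), (3,5,w=1), (4,6,w=1), (1,6,w=2), (3,6,w=2)
Total MST weight: 1 + 1 + 1 + 2 + 2 = 7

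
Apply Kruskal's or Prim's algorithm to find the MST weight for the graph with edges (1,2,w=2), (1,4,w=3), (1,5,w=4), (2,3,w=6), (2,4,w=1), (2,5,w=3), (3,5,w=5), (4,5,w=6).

Apply Kruskal's algorithm (sort edges by weight, add if no cycle):

Sorted edges by weight:
  (2,4) w=1
  (1,2) w=2
  (1,4) w=3
  (2,5) w=3
  (1,5) w=4
  (3,5) w=5
  (2,3) w=6
  (4,5) w=6

Add edge (2,4) w=1 -- no cycle. Running total: 1
Add edge (1,2) w=2 -- no cycle. Running total: 3
Skip edge (1,4) w=3 -- would create cycle
Add edge (2,5) w=3 -- no cycle. Running total: 6
Skip edge (1,5) w=4 -- would create cycle
Add edge (3,5) w=5 -- no cycle. Running total: 11

MST edges: (2,4,w=1), (1,2,w=2), (2,5,w=3), (3,5,w=5)
Total MST weight: 1 + 2 + 3 + 5 = 11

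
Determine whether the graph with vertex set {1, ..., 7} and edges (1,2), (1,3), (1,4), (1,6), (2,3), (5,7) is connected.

Step 1: Build adjacency list from edges:
  1: 2, 3, 4, 6
  2: 1, 3
  3: 1, 2
  4: 1
  5: 7
  6: 1
  7: 5

Step 2: Run BFS/DFS from vertex 1:
  Visited: {1, 2, 3, 4, 6}
  Reached 5 of 7 vertices

Step 3: Only 5 of 7 vertices reached. Graph is disconnected.
Connected components: {1, 2, 3, 4, 6}, {5, 7}
Answer: No, the graph is not connected (2 components).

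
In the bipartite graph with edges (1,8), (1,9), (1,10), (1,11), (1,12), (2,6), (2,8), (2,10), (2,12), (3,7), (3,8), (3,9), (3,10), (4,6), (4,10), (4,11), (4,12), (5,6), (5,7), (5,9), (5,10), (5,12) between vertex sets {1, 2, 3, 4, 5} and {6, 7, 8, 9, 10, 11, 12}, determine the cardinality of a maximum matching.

Step 1: List the neighbors of each left vertex:
  1: 8, 9, 10, 11, 12
  2: 6, 8, 10, 12
  3: 7, 8, 9, 10
  4: 6, 10, 11, 12
  5: 6, 7, 9, 10, 12

Step 2: Greedily match left vertices, then look for augmenting paths:
  Match 1 -- 8
  Match 2 -- 6
  Match 3 -- 7
  Match 4 -- 10
  Match 5 -- 9
  No augmenting path remains.

Step 3: Verify this is maximum:
  Matching size 5 = min(|L|, |R|) = min(5, 7), which is an upper bound, so this matching is maximum.

Maximum matching: {(1,8), (2,6), (3,7), (4,10), (5,9)}
Size: 5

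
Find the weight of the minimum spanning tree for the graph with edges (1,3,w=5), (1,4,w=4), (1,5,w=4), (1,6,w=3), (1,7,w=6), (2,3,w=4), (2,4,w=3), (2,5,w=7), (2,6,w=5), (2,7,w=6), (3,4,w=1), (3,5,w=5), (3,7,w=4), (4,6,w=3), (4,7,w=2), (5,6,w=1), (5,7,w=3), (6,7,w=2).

Apply Kruskal's algorithm (sort edges by weight, add if no cycle):

Sorted edges by weight:
  (3,4) w=1
  (5,6) w=1
  (4,7) w=2
  (6,7) w=2
  (1,6) w=3
  (2,4) w=3
  (4,6) w=3
  (5,7) w=3
  (1,4) w=4
  (1,5) w=4
  (2,3) w=4
  (3,7) w=4
  (1,3) w=5
  (2,6) w=5
  (3,5) w=5
  (1,7) w=6
  (2,7) w=6
  (2,5) w=7

Add edge (3,4) w=1 -- no cycle. Running total: 1
Add edge (5,6) w=1 -- no cycle. Running total: 2
Add edge (4,7) w=2 -- no cycle. Running total: 4
Add edge (6,7) w=2 -- no cycle. Running total: 6
Add edge (1,6) w=3 -- no cycle. Running total: 9
Add edge (2,4) w=3 -- no cycle. Running total: 12

MST edges: (3,4,w=1), (5,6,w=1), (4,7,w=2), (6,7,w=2), (1,6,w=3), (2,4,w=3)
Total MST weight: 1 + 1 + 2 + 2 + 3 + 3 = 12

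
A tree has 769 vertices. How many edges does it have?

A tree on n vertices always has exactly n - 1 edges.
For n = 769: edges = 769 - 1 = 768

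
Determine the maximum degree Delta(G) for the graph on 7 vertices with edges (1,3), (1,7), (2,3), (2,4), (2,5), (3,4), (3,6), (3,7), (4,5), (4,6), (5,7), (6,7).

Step 1: Count edges incident to each vertex:
  deg(1) = 2 (neighbors: 3, 7)
  deg(2) = 3 (neighbors: 3, 4, 5)
  deg(3) = 5 (neighbors: 1, 2, 4, 6, 7)
  deg(4) = 4 (neighbors: 2, 3, 5, 6)
  deg(5) = 3 (neighbors: 2, 4, 7)
  deg(6) = 3 (neighbors: 3, 4, 7)
  deg(7) = 4 (neighbors: 1, 3, 5, 6)

Step 2: Find maximum:
  max(2, 3, 5, 4, 3, 3, 4) = 5 (vertex 3)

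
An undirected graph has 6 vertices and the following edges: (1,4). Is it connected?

Step 1: Build adjacency list from edges:
  1: 4
  2: (none)
  3: (none)
  4: 1
  5: (none)
  6: (none)

Step 2: Run BFS/DFS from vertex 1:
  Visited: {1, 4}
  Reached 2 of 6 vertices

Step 3: Only 2 of 6 vertices reached. Graph is disconnected.
Connected components: {1, 4}, {2}, {3}, {5}, {6}
Answer: No, the graph is not connected (5 components).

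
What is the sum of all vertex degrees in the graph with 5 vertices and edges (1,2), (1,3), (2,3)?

Step 1: Count edges incident to each vertex:
  deg(1) = 2 (neighbors: 2, 3)
  deg(2) = 2 (neighbors: 1, 3)
  deg(3) = 2 (neighbors: 1, 2)
  deg(4) = 0 (neighbors: none)
  deg(5) = 0 (neighbors: none)

Step 2: Sum all degrees:
  2 + 2 + 2 + 0 + 0 = 6

Verification: sum of degrees = 2 * |E| = 2 * 3 = 6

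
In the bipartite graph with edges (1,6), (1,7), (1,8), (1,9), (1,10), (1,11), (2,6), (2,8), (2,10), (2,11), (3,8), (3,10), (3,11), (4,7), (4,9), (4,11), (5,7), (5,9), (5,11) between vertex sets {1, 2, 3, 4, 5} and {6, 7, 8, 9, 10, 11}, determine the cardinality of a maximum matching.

Step 1: List the neighbors of each left vertex:
  1: 6, 7, 8, 9, 10, 11
  2: 6, 8, 10, 11
  3: 8, 10, 11
  4: 7, 9, 11
  5: 7, 9, 11

Step 2: Greedily match left vertices, then look for augmenting paths:
  Match 1 -- 6
  Match 2 -- 8
  Match 3 -- 10
  Match 4 -- 7
  Match 5 -- 9
  No augmenting path remains.

Step 3: Verify this is maximum:
  Matching size 5 = min(|L|, |R|) = min(5, 6), which is an upper bound, so this matching is maximum.

Maximum matching: {(1,6), (2,8), (3,10), (4,7), (5,9)}
Size: 5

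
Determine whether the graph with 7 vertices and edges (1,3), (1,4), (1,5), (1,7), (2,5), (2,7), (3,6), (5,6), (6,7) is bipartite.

Step 1: Attempt 2-coloring using BFS:
  Start at vertex 1, assign color 0
  Color vertex 3 with color 1 (neighbor of 1)
  Color vertex 4 with color 1 (neighbor of 1)
  Color vertex 5 with color 1 (neighbor of 1)
  Color vertex 7 with color 1 (neighbor of 1)
  Color vertex 6 with color 0 (neighbor of 3)
  Color vertex 2 with color 0 (neighbor of 5)

Step 2: 2-coloring succeeded. No conflicts found.
  Set A (color 0): {1, 2, 6}
  Set B (color 1): {3, 4, 5, 7}

The graph is bipartite with partition {1, 2, 6}, {3, 4, 5, 7}.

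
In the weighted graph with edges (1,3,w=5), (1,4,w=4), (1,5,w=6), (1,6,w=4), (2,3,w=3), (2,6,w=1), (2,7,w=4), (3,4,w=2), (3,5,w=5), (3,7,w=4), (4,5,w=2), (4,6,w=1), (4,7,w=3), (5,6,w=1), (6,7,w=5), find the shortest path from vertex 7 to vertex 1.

Step 1: Build adjacency list with weights:
  1: 3(w=5), 4(w=4), 5(w=6), 6(w=4)
  2: 3(w=3), 6(w=1), 7(w=4)
  3: 1(w=5), 2(w=3), 4(w=2), 5(w=5), 7(w=4)
  4: 1(w=4), 3(w=2), 5(w=2), 6(w=1), 7(w=3)
  5: 1(w=6), 3(w=5), 4(w=2), 6(w=1)
  6: 1(w=4), 2(w=1), 4(w=1), 5(w=1), 7(w=5)
  7: 2(w=4), 3(w=4), 4(w=3), 6(w=5)

Step 2: Apply Dijkstra's algorithm from vertex 7:
  Visit vertex 7 (distance=0)
    Update dist[2] = 4
    Update dist[3] = 4
    Update dist[4] = 3
    Update dist[6] = 5
  Visit vertex 4 (distance=3)
    Update dist[1] = 7
    Update dist[5] = 5
    Update dist[6] = 4
  Visit vertex 2 (distance=4)
  Visit vertex 3 (distance=4)
  Visit vertex 6 (distance=4)
  Visit vertex 5 (distance=5)
  Visit vertex 1 (distance=7)

Step 3: Shortest path: 7 -> 4 -> 1
Total weight: 3 + 4 = 7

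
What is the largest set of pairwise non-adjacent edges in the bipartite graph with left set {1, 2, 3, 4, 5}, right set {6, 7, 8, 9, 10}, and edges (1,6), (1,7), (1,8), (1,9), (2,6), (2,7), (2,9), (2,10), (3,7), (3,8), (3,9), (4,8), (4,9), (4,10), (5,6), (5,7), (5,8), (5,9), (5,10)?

Step 1: List the neighbors of each left vertex:
  1: 6, 7, 8, 9
  2: 6, 7, 9, 10
  3: 7, 8, 9
  4: 8, 9, 10
  5: 6, 7, 8, 9, 10

Step 2: Greedily match left vertices, then look for augmenting paths:
  Match 1 -- 6
  Match 2 -- 7
  Match 3 -- 8
  Match 4 -- 9
  Match 5 -- 10
  No augmenting path remains.

Step 3: Verify this is maximum:
  Matching size 5 = min(|L|, |R|) = min(5, 5), which is an upper bound, so this matching is maximum.

Maximum matching: {(1,6), (2,7), (3,8), (4,9), (5,10)}
Size: 5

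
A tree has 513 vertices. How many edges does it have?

A tree on n vertices always has exactly n - 1 edges.
For n = 513: edges = 513 - 1 = 512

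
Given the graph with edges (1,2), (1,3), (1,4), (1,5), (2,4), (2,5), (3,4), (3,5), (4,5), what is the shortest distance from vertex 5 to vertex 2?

Step 1: Build adjacency list:
  1: 2, 3, 4, 5
  2: 1, 4, 5
  3: 1, 4, 5
  4: 1, 2, 3, 5
  5: 1, 2, 3, 4

Step 2: BFS from vertex 5 to find shortest path to 2:
  vertex 1 reached at distance 1
  vertex 2 reached at distance 1

Step 3: Shortest path: 5 -> 2
Path length: 1 edge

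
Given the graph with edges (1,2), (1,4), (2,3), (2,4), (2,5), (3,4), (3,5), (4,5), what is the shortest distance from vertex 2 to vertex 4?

Step 1: Build adjacency list:
  1: 2, 4
  2: 1, 3, 4, 5
  3: 2, 4, 5
  4: 1, 2, 3, 5
  5: 2, 3, 4

Step 2: BFS from vertex 2 to find shortest path to 4:
  vertex 1 reached at distance 1
  vertex 3 reached at distance 1
  vertex 4 reached at distance 1

Step 3: Shortest path: 2 -> 4
Path length: 1 edge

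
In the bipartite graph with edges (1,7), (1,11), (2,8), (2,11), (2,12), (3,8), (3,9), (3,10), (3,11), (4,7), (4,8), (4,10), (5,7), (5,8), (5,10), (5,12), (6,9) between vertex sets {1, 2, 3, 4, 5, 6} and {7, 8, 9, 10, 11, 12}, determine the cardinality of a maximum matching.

Step 1: List the neighbors of each left vertex:
  1: 7, 11
  2: 8, 11, 12
  3: 8, 9, 10, 11
  4: 7, 8, 10
  5: 7, 8, 10, 12
  6: 9

Step 2: Greedily match left vertices, then look for augmenting paths:
  Match 1 -- 7
  Match 2 -- 8
  Match 3 -- 11
  Match 4 -- 10
  Match 5 -- 12
  Match 6 -- 9
  No augmenting path remains.

Step 3: Verify this is maximum:
  Matching size 6 = min(|L|, |R|) = min(6, 6), which is an upper bound, so this matching is maximum.

Maximum matching: {(1,7), (2,8), (3,11), (4,10), (5,12), (6,9)}
Size: 6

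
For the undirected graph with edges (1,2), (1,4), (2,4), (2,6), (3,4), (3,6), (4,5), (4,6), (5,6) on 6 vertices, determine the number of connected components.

Step 1: Build adjacency list from edges:
  1: 2, 4
  2: 1, 4, 6
  3: 4, 6
  4: 1, 2, 3, 5, 6
  5: 4, 6
  6: 2, 3, 4, 5

Step 2: Run BFS/DFS from vertex 1:
  Visited: {1, 2, 4, 6, 3, 5}
  Reached 6 of 6 vertices

Step 3: All 6 vertices reached from vertex 1, so the graph is connected.
Number of connected components: 1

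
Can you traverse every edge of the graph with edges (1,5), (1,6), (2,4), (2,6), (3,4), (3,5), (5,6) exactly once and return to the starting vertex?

Step 1: Find the degree of each vertex:
  deg(1) = 2
  deg(2) = 2
  deg(3) = 2
  deg(4) = 2
  deg(5) = 3
  deg(6) = 3

Step 2: Count vertices with odd degree:
  Odd-degree vertices: 5, 6 (2 total)

Step 3: Apply Euler's theorem:
  - Eulerian circuit exists iff graph is connected and all vertices have even degree
  - Eulerian path exists iff graph is connected and has 0 or 2 odd-degree vertices

Graph is connected with exactly 2 odd-degree vertices (5, 6).
Eulerian path exists (starting and ending at the odd-degree vertices), but no Eulerian circuit.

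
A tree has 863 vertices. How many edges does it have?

A tree on n vertices always has exactly n - 1 edges.
For n = 863: edges = 863 - 1 = 862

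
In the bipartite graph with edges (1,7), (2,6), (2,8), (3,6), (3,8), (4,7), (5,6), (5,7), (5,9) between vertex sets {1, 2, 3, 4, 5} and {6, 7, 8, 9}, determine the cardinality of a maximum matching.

Step 1: List the neighbors of each left vertex:
  1: 7
  2: 6, 8
  3: 6, 8
  4: 7
  5: 6, 7, 9

Step 2: Greedily match left vertices, then look for augmenting paths:
  Match 1 -- 7
  Match 2 -- 6
  Match 3 -- 8
  Match 5 -- 9
  No augmenting path remains.

Step 3: Verify this is maximum:
  Matching size 4 = min(|L|, |R|) = min(5, 4), which is an upper bound, so this matching is maximum.

Maximum matching: {(1,7), (2,6), (3,8), (5,9)}
Size: 4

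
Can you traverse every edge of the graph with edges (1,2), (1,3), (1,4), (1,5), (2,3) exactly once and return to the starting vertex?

Step 1: Find the degree of each vertex:
  deg(1) = 4
  deg(2) = 2
  deg(3) = 2
  deg(4) = 1
  deg(5) = 1

Step 2: Count vertices with odd degree:
  Odd-degree vertices: 4, 5 (2 total)

Step 3: Apply Euler's theorem:
  - Eulerian circuit exists iff graph is connected and all vertices have even degree
  - Eulerian path exists iff graph is connected and has 0 or 2 odd-degree vertices

Graph is connected with exactly 2 odd-degree vertices (4, 5).
Eulerian path exists (starting and ending at the odd-degree vertices), but no Eulerian circuit.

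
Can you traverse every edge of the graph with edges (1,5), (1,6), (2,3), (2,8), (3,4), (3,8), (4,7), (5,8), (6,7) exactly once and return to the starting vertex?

Step 1: Find the degree of each vertex:
  deg(1) = 2
  deg(2) = 2
  deg(3) = 3
  deg(4) = 2
  deg(5) = 2
  deg(6) = 2
  deg(7) = 2
  deg(8) = 3

Step 2: Count vertices with odd degree:
  Odd-degree vertices: 3, 8 (2 total)

Step 3: Apply Euler's theorem:
  - Eulerian circuit exists iff graph is connected and all vertices have even degree
  - Eulerian path exists iff graph is connected and has 0 or 2 odd-degree vertices

Graph is connected with exactly 2 odd-degree vertices (3, 8).
Eulerian path exists (starting and ending at the odd-degree vertices), but no Eulerian circuit.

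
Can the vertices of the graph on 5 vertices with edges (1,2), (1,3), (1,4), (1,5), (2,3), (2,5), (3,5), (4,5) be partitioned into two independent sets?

Step 1: Attempt 2-coloring using BFS:
  Start at vertex 1, assign color 0
  Color vertex 2 with color 1 (neighbor of 1)
  Color vertex 3 with color 1 (neighbor of 1)
  Color vertex 4 with color 1 (neighbor of 1)
  Color vertex 5 with color 1 (neighbor of 1)

Step 2: Conflict found! Vertices 2 and 3 are adjacent but have the same color.
This means the graph contains an odd cycle.

The graph is NOT bipartite.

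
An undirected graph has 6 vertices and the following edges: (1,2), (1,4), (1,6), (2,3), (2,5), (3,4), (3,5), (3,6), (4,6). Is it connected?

Step 1: Build adjacency list from edges:
  1: 2, 4, 6
  2: 1, 3, 5
  3: 2, 4, 5, 6
  4: 1, 3, 6
  5: 2, 3
  6: 1, 3, 4

Step 2: Run BFS/DFS from vertex 1:
  Visited: {1, 2, 4, 6, 3, 5}
  Reached 6 of 6 vertices

Step 3: All 6 vertices reached from vertex 1, so the graph is connected.
Answer: Yes, the graph is connected.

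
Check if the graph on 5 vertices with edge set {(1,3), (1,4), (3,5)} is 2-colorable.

Step 1: Attempt 2-coloring using BFS:
  Start at vertex 1, assign color 0
  Color vertex 3 with color 1 (neighbor of 1)
  Color vertex 4 with color 1 (neighbor of 1)
  Color vertex 5 with color 0 (neighbor of 3)
  Start new component at vertex 2, assign color 0

Step 2: 2-coloring succeeded. No conflicts found.
  Set A (color 0): {1, 2, 5}
  Set B (color 1): {3, 4}

The graph is bipartite with partition {1, 2, 5}, {3, 4}.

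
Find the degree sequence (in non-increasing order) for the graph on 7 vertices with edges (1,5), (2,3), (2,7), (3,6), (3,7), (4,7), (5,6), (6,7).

Step 1: Count edges incident to each vertex:
  deg(1) = 1 (neighbors: 5)
  deg(2) = 2 (neighbors: 3, 7)
  deg(3) = 3 (neighbors: 2, 6, 7)
  deg(4) = 1 (neighbors: 7)
  deg(5) = 2 (neighbors: 1, 6)
  deg(6) = 3 (neighbors: 3, 5, 7)
  deg(7) = 4 (neighbors: 2, 3, 4, 6)

Step 2: Sort degrees in non-increasing order:
  Degrees: [1, 2, 3, 1, 2, 3, 4] -> sorted: [4, 3, 3, 2, 2, 1, 1]

Degree sequence: [4, 3, 3, 2, 2, 1, 1]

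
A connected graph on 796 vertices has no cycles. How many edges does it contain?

A tree on n vertices always has exactly n - 1 edges.
For n = 796: edges = 796 - 1 = 795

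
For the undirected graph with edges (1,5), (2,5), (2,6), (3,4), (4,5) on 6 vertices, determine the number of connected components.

Step 1: Build adjacency list from edges:
  1: 5
  2: 5, 6
  3: 4
  4: 3, 5
  5: 1, 2, 4
  6: 2

Step 2: Run BFS/DFS from vertex 1:
  Visited: {1, 5, 2, 4, 6, 3}
  Reached 6 of 6 vertices

Step 3: All 6 vertices reached from vertex 1, so the graph is connected.
Number of connected components: 1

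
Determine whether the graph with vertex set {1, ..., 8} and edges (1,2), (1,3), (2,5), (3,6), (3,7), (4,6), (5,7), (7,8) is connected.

Step 1: Build adjacency list from edges:
  1: 2, 3
  2: 1, 5
  3: 1, 6, 7
  4: 6
  5: 2, 7
  6: 3, 4
  7: 3, 5, 8
  8: 7

Step 2: Run BFS/DFS from vertex 1:
  Visited: {1, 2, 3, 5, 6, 7, 4, 8}
  Reached 8 of 8 vertices

Step 3: All 8 vertices reached from vertex 1, so the graph is connected.
Answer: Yes, the graph is connected.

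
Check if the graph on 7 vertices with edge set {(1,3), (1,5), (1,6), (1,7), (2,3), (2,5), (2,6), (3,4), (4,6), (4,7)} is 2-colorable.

Step 1: Attempt 2-coloring using BFS:
  Start at vertex 1, assign color 0
  Color vertex 3 with color 1 (neighbor of 1)
  Color vertex 5 with color 1 (neighbor of 1)
  Color vertex 6 with color 1 (neighbor of 1)
  Color vertex 7 with color 1 (neighbor of 1)
  Color vertex 2 with color 0 (neighbor of 3)
  Color vertex 4 with color 0 (neighbor of 3)

Step 2: 2-coloring succeeded. No conflicts found.
  Set A (color 0): {1, 2, 4}
  Set B (color 1): {3, 5, 6, 7}

The graph is bipartite with partition {1, 2, 4}, {3, 5, 6, 7}.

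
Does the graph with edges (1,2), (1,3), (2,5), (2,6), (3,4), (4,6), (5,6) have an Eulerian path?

Step 1: Find the degree of each vertex:
  deg(1) = 2
  deg(2) = 3
  deg(3) = 2
  deg(4) = 2
  deg(5) = 2
  deg(6) = 3

Step 2: Count vertices with odd degree:
  Odd-degree vertices: 2, 6 (2 total)

Step 3: Apply Euler's theorem:
  - Eulerian circuit exists iff graph is connected and all vertices have even degree
  - Eulerian path exists iff graph is connected and has 0 or 2 odd-degree vertices

Graph is connected with exactly 2 odd-degree vertices (2, 6).
Eulerian path exists (starting and ending at the odd-degree vertices), but no Eulerian circuit.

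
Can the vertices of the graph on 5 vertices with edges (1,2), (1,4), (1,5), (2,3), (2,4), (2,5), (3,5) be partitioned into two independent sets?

Step 1: Attempt 2-coloring using BFS:
  Start at vertex 1, assign color 0
  Color vertex 2 with color 1 (neighbor of 1)
  Color vertex 4 with color 1 (neighbor of 1)
  Color vertex 5 with color 1 (neighbor of 1)
  Color vertex 3 with color 0 (neighbor of 2)

Step 2: Conflict found! Vertices 2 and 4 are adjacent but have the same color.
This means the graph contains an odd cycle.

The graph is NOT bipartite.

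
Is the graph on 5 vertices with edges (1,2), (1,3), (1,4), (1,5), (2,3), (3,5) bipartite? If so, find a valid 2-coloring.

Step 1: Attempt 2-coloring using BFS:
  Start at vertex 1, assign color 0
  Color vertex 2 with color 1 (neighbor of 1)
  Color vertex 3 with color 1 (neighbor of 1)
  Color vertex 4 with color 1 (neighbor of 1)
  Color vertex 5 with color 1 (neighbor of 1)

Step 2: Conflict found! Vertices 2 and 3 are adjacent but have the same color.
This means the graph contains an odd cycle.

The graph is NOT bipartite.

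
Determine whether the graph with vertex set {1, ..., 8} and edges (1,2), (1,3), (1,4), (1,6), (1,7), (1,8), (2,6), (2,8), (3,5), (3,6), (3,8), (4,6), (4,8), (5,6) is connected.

Step 1: Build adjacency list from edges:
  1: 2, 3, 4, 6, 7, 8
  2: 1, 6, 8
  3: 1, 5, 6, 8
  4: 1, 6, 8
  5: 3, 6
  6: 1, 2, 3, 4, 5
  7: 1
  8: 1, 2, 3, 4

Step 2: Run BFS/DFS from vertex 1:
  Visited: {1, 2, 3, 4, 6, 7, 8, 5}
  Reached 8 of 8 vertices

Step 3: All 8 vertices reached from vertex 1, so the graph is connected.
Answer: Yes, the graph is connected.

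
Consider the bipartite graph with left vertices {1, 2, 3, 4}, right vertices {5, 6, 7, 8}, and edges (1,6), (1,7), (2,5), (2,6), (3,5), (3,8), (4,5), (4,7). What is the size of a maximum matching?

Step 1: List the neighbors of each left vertex:
  1: 6, 7
  2: 5, 6
  3: 5, 8
  4: 5, 7

Step 2: Greedily match left vertices, then look for augmenting paths:
  Match 1 -- 6
  Match 2 -- 5
  Match 3 -- 8
  Match 4 -- 7
  No augmenting path remains.

Step 3: Verify this is maximum:
  Matching size 4 = min(|L|, |R|) = min(4, 4), which is an upper bound, so this matching is maximum.

Maximum matching: {(1,6), (2,5), (3,8), (4,7)}
Size: 4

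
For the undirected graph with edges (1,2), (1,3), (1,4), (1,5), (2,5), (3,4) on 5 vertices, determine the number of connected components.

Step 1: Build adjacency list from edges:
  1: 2, 3, 4, 5
  2: 1, 5
  3: 1, 4
  4: 1, 3
  5: 1, 2

Step 2: Run BFS/DFS from vertex 1:
  Visited: {1, 2, 3, 4, 5}
  Reached 5 of 5 vertices

Step 3: All 5 vertices reached from vertex 1, so the graph is connected.
Number of connected components: 1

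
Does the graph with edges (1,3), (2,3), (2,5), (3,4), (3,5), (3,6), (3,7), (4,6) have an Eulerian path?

Step 1: Find the degree of each vertex:
  deg(1) = 1
  deg(2) = 2
  deg(3) = 6
  deg(4) = 2
  deg(5) = 2
  deg(6) = 2
  deg(7) = 1

Step 2: Count vertices with odd degree:
  Odd-degree vertices: 1, 7 (2 total)

Step 3: Apply Euler's theorem:
  - Eulerian circuit exists iff graph is connected and all vertices have even degree
  - Eulerian path exists iff graph is connected and has 0 or 2 odd-degree vertices

Graph is connected with exactly 2 odd-degree vertices (1, 7).
Eulerian path exists (starting and ending at the odd-degree vertices), but no Eulerian circuit.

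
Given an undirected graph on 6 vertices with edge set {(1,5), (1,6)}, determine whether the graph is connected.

Step 1: Build adjacency list from edges:
  1: 5, 6
  2: (none)
  3: (none)
  4: (none)
  5: 1
  6: 1

Step 2: Run BFS/DFS from vertex 1:
  Visited: {1, 5, 6}
  Reached 3 of 6 vertices

Step 3: Only 3 of 6 vertices reached. Graph is disconnected.
Connected components: {1, 5, 6}, {2}, {3}, {4}
Answer: No, the graph is not connected (4 components).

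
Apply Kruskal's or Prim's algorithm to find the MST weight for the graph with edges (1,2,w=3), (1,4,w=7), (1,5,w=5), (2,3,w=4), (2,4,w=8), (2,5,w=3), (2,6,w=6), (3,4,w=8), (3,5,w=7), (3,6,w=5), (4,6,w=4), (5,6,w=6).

Apply Kruskal's algorithm (sort edges by weight, add if no cycle):

Sorted edges by weight:
  (1,2) w=3
  (2,5) w=3
  (2,3) w=4
  (4,6) w=4
  (1,5) w=5
  (3,6) w=5
  (2,6) w=6
  (5,6) w=6
  (1,4) w=7
  (3,5) w=7
  (2,4) w=8
  (3,4) w=8

Add edge (1,2) w=3 -- no cycle. Running total: 3
Add edge (2,5) w=3 -- no cycle. Running total: 6
Add edge (2,3) w=4 -- no cycle. Running total: 10
Add edge (4,6) w=4 -- no cycle. Running total: 14
Skip edge (1,5) w=5 -- would create cycle
Add edge (3,6) w=5 -- no cycle. Running total: 19

MST edges: (1,2,w=3), (2,5,w=3), (2,3,w=4), (4,6,w=4), (3,6,w=5)
Total MST weight: 3 + 3 + 4 + 4 + 5 = 19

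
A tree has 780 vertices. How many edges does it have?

A tree on n vertices always has exactly n - 1 edges.
For n = 780: edges = 780 - 1 = 779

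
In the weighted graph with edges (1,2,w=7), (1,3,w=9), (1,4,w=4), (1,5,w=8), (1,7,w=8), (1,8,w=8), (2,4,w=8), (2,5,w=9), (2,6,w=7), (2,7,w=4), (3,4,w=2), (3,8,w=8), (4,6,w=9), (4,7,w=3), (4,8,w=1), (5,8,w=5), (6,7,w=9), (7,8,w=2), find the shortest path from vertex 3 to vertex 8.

Step 1: Build adjacency list with weights:
  1: 2(w=7), 3(w=9), 4(w=4), 5(w=8), 7(w=8), 8(w=8)
  2: 1(w=7), 4(w=8), 5(w=9), 6(w=7), 7(w=4)
  3: 1(w=9), 4(w=2), 8(w=8)
  4: 1(w=4), 2(w=8), 3(w=2), 6(w=9), 7(w=3), 8(w=1)
  5: 1(w=8), 2(w=9), 8(w=5)
  6: 2(w=7), 4(w=9), 7(w=9)
  7: 1(w=8), 2(w=4), 4(w=3), 6(w=9), 8(w=2)
  8: 1(w=8), 3(w=8), 4(w=1), 5(w=5), 7(w=2)

Step 2: Apply Dijkstra's algorithm from vertex 3:
  Visit vertex 3 (distance=0)
    Update dist[1] = 9
    Update dist[4] = 2
    Update dist[8] = 8
  Visit vertex 4 (distance=2)
    Update dist[1] = 6
    Update dist[2] = 10
    Update dist[6] = 11
    Update dist[7] = 5
    Update dist[8] = 3
  Visit vertex 8 (distance=3)
    Update dist[5] = 8

Step 3: Shortest path: 3 -> 4 -> 8
Total weight: 2 + 1 = 3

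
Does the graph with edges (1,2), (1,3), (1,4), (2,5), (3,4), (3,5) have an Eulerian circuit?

Step 1: Find the degree of each vertex:
  deg(1) = 3
  deg(2) = 2
  deg(3) = 3
  deg(4) = 2
  deg(5) = 2

Step 2: Count vertices with odd degree:
  Odd-degree vertices: 1, 3 (2 total)

Step 3: Apply Euler's theorem:
  - Eulerian circuit exists iff graph is connected and all vertices have even degree
  - Eulerian path exists iff graph is connected and has 0 or 2 odd-degree vertices

Graph is connected with exactly 2 odd-degree vertices (1, 3).
Eulerian path exists (starting and ending at the odd-degree vertices), but no Eulerian circuit.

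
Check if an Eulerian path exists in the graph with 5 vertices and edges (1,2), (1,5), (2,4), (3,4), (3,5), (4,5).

Step 1: Find the degree of each vertex:
  deg(1) = 2
  deg(2) = 2
  deg(3) = 2
  deg(4) = 3
  deg(5) = 3

Step 2: Count vertices with odd degree:
  Odd-degree vertices: 4, 5 (2 total)

Step 3: Apply Euler's theorem:
  - Eulerian circuit exists iff graph is connected and all vertices have even degree
  - Eulerian path exists iff graph is connected and has 0 or 2 odd-degree vertices

Graph is connected with exactly 2 odd-degree vertices (4, 5).
Eulerian path exists (starting and ending at the odd-degree vertices), but no Eulerian circuit.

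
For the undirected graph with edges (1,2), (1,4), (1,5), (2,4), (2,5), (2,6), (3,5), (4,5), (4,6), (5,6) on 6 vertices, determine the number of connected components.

Step 1: Build adjacency list from edges:
  1: 2, 4, 5
  2: 1, 4, 5, 6
  3: 5
  4: 1, 2, 5, 6
  5: 1, 2, 3, 4, 6
  6: 2, 4, 5

Step 2: Run BFS/DFS from vertex 1:
  Visited: {1, 2, 4, 5, 6, 3}
  Reached 6 of 6 vertices

Step 3: All 6 vertices reached from vertex 1, so the graph is connected.
Number of connected components: 1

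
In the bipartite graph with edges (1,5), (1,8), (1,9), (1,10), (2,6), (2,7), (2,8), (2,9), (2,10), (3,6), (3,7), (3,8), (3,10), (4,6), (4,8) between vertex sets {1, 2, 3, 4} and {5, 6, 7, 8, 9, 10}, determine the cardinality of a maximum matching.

Step 1: List the neighbors of each left vertex:
  1: 5, 8, 9, 10
  2: 6, 7, 8, 9, 10
  3: 6, 7, 8, 10
  4: 6, 8

Step 2: Greedily match left vertices, then look for augmenting paths:
  Match 1 -- 5
  Match 2 -- 6
  Match 3 -- 7
  Match 4 -- 8
  No augmenting path remains.

Step 3: Verify this is maximum:
  Matching size 4 = min(|L|, |R|) = min(4, 6), which is an upper bound, so this matching is maximum.

Maximum matching: {(1,5), (2,6), (3,7), (4,8)}
Size: 4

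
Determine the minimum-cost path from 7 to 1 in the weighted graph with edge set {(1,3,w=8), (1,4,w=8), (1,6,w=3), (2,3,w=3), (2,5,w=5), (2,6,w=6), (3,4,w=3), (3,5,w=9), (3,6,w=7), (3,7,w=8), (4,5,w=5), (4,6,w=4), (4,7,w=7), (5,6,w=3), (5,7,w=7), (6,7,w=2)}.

Step 1: Build adjacency list with weights:
  1: 3(w=8), 4(w=8), 6(w=3)
  2: 3(w=3), 5(w=5), 6(w=6)
  3: 1(w=8), 2(w=3), 4(w=3), 5(w=9), 6(w=7), 7(w=8)
  4: 1(w=8), 3(w=3), 5(w=5), 6(w=4), 7(w=7)
  5: 2(w=5), 3(w=9), 4(w=5), 6(w=3), 7(w=7)
  6: 1(w=3), 2(w=6), 3(w=7), 4(w=4), 5(w=3), 7(w=2)
  7: 3(w=8), 4(w=7), 5(w=7), 6(w=2)

Step 2: Apply Dijkstra's algorithm from vertex 7:
  Visit vertex 7 (distance=0)
    Update dist[3] = 8
    Update dist[4] = 7
    Update dist[5] = 7
    Update dist[6] = 2
  Visit vertex 6 (distance=2)
    Update dist[1] = 5
    Update dist[2] = 8
    Update dist[4] = 6
    Update dist[5] = 5
  Visit vertex 1 (distance=5)

Step 3: Shortest path: 7 -> 6 -> 1
Total weight: 2 + 3 = 5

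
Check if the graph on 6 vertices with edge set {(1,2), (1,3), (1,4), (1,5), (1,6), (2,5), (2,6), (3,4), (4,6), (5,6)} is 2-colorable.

Step 1: Attempt 2-coloring using BFS:
  Start at vertex 1, assign color 0
  Color vertex 2 with color 1 (neighbor of 1)
  Color vertex 3 with color 1 (neighbor of 1)
  Color vertex 4 with color 1 (neighbor of 1)
  Color vertex 5 with color 1 (neighbor of 1)
  Color vertex 6 with color 1 (neighbor of 1)

Step 2: Conflict found! Vertices 2 and 5 are adjacent but have the same color.
This means the graph contains an odd cycle.

The graph is NOT bipartite.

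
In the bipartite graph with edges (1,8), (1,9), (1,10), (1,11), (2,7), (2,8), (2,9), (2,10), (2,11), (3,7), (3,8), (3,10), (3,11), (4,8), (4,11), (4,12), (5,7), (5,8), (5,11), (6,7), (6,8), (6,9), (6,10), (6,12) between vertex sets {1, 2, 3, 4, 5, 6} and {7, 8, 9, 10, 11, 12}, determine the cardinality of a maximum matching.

Step 1: List the neighbors of each left vertex:
  1: 8, 9, 10, 11
  2: 7, 8, 9, 10, 11
  3: 7, 8, 10, 11
  4: 8, 11, 12
  5: 7, 8, 11
  6: 7, 8, 9, 10, 12

Step 2: Greedily match left vertices, then look for augmenting paths:
  Match 1 -- 8
  Match 2 -- 7
  Match 3 -- 10
  Match 4 -- 12
  Match 5 -- 11
  Match 6 -- 9
  No augmenting path remains.

Step 3: Verify this is maximum:
  Matching size 6 = min(|L|, |R|) = min(6, 6), which is an upper bound, so this matching is maximum.

Maximum matching: {(1,8), (2,7), (3,10), (4,12), (5,11), (6,9)}
Size: 6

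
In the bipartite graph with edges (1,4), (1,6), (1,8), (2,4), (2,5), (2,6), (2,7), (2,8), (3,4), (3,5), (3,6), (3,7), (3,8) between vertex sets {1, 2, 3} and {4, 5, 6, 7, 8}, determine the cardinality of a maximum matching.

Step 1: List the neighbors of each left vertex:
  1: 4, 6, 8
  2: 4, 5, 6, 7, 8
  3: 4, 5, 6, 7, 8

Step 2: Greedily match left vertices, then look for augmenting paths:
  Match 1 -- 4
  Match 2 -- 5
  Match 3 -- 6
  No augmenting path remains.

Step 3: Verify this is maximum:
  Matching size 3 = min(|L|, |R|) = min(3, 5), which is an upper bound, so this matching is maximum.

Maximum matching: {(1,4), (2,5), (3,6)}
Size: 3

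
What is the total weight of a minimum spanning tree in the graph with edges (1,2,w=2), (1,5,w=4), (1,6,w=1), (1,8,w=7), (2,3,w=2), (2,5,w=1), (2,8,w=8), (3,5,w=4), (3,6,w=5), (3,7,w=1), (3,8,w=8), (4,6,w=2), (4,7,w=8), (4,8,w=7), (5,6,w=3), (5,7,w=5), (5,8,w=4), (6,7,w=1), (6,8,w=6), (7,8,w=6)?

Apply Kruskal's algorithm (sort edges by weight, add if no cycle):

Sorted edges by weight:
  (1,6) w=1
  (2,5) w=1
  (3,7) w=1
  (6,7) w=1
  (1,2) w=2
  (2,3) w=2
  (4,6) w=2
  (5,6) w=3
  (1,5) w=4
  (3,5) w=4
  (5,8) w=4
  (3,6) w=5
  (5,7) w=5
  (6,8) w=6
  (7,8) w=6
  (1,8) w=7
  (4,8) w=7
  (2,8) w=8
  (3,8) w=8
  (4,7) w=8

Add edge (1,6) w=1 -- no cycle. Running total: 1
Add edge (2,5) w=1 -- no cycle. Running total: 2
Add edge (3,7) w=1 -- no cycle. Running total: 3
Add edge (6,7) w=1 -- no cycle. Running total: 4
Add edge (1,2) w=2 -- no cycle. Running total: 6
Skip edge (2,3) w=2 -- would create cycle
Add edge (4,6) w=2 -- no cycle. Running total: 8
Skip edge (5,6) w=3 -- would create cycle
Skip edge (1,5) w=4 -- would create cycle
Skip edge (3,5) w=4 -- would create cycle
Add edge (5,8) w=4 -- no cycle. Running total: 12

MST edges: (1,6,w=1), (2,5,w=1), (3,7,w=1), (6,7,w=1), (1,2,w=2), (4,6,w=2), (5,8,w=4)
Total MST weight: 1 + 1 + 1 + 1 + 2 + 2 + 4 = 12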